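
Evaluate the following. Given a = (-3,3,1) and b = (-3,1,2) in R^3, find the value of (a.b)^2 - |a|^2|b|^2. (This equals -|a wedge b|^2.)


a . b = (-3)*(-3) + 3*1 + 1*2
= 9 + 3 + 2 = 14
|a|^2 = (-3)^2 + 3^2 + 1^2 = 19
|b|^2 = (-3)^2 + 1^2 + 2^2 = 14
(a.b)^2 = 14^2 = 196
|a|^2 * |b|^2 = 19 * 14 = 266
Result = 196 - 266 = -70


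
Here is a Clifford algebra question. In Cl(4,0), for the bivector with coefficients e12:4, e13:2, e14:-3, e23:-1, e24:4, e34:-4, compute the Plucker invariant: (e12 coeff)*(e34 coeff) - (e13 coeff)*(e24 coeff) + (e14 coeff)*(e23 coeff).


Plucker relation: af - be + cd
a*f = 4*(-4) = -16
b*e = 2*4 = 8
c*d = (-3)*(-1) = 3
af - be + cd = -16 - 8 + 3
= -21


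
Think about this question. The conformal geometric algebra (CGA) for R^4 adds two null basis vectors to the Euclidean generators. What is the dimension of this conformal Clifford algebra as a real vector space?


The conformal model of R^4 uses Cl(5,1): the 4 Euclidean generators plus two extra orthogonal generators e+ (e+^2 = +1) and e- (e-^2 = -1), from which the null vectors e0, einf are built.
Number of generators m = 4 + 2 = 6.
dim Cl(p,q) = 2^m = 2^6 = 64


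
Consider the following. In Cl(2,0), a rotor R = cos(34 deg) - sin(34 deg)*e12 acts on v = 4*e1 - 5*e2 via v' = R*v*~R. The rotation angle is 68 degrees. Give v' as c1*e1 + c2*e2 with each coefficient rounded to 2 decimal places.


Rotor R = cos(34deg) - sin(34deg)*e12
Rotation angle theta = 2 * 34 = 68 degrees
v' = R*v*~R rotates v by theta.
cos(68deg) = 0.3746, sin(68deg) = 0.9272
v'_1 = 4*cos(68deg) - (-5)*sin(68deg)
= 4*0.3746 - (-5)*0.9272
= 6.13
v'_2 = 4*sin(68deg) + (-5)*cos(68deg)
= 4*0.9272 + (-5)*0.3746
= 1.84
v' = 6.13*e1 + 1.84*e2


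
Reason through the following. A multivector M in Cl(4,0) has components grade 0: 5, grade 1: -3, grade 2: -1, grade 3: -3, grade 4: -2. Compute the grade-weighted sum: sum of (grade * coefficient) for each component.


Grade-weighted sum = sum of grade_k * coefficient_k
0*5 = 0
1*(-3) = -3
2*(-1) = -2
3*(-3) = -9
4*(-2) = -8
Total = 0 + (-3) + (-2) + (-9) + (-8) = -22


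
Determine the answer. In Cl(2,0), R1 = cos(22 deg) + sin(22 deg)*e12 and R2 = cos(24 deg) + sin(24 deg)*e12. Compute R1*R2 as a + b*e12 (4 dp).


Same-plane rotors commute and their half-angles add:
R1*R2 = cos(a1 + a2) + sin(a1 + a2)*e12.
a1 + a2 = 22 + 24 = 46 deg
cos(46 deg) = 0.6947
sin(46 deg) = 0.7193
R1*R2 = 0.6947 + 0.7193*e12


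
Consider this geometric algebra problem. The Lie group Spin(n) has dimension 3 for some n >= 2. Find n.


dim Spin(n) = dim so(n) = n(n-1)/2.
Solve n(n-1)/2 = 3, i.e. n^2 - n - 6 = 0.
Discriminant = 1 + 8*3 = 25
n = (1 + sqrt(25))/2 = (1 + 5)/2 = 3


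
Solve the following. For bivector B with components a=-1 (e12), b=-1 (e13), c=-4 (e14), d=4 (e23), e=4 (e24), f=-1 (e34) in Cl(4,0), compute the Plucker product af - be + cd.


Plucker relation: af - be + cd
a*f = (-1)*(-1) = 1
b*e = (-1)*4 = -4
c*d = (-4)*4 = -16
af - be + cd = 1 - (-4) + (-16)
= -11


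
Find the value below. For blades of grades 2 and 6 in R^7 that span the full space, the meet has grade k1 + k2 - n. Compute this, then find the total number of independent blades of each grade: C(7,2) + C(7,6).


Meet grade = grade(A) + grade(B) - n
= 2 + 6 - 7 = 1
C(7,2) = 21
C(7,6) = 7
dim_A + dim_B = 21 + 7 = 28


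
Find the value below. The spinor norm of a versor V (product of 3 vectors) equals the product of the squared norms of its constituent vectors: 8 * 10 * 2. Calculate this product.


Spinor norm N(V) = |v1|^2 * |v2|^2 * ... * |v3|^2
= 8 * 10 * 2
Running product: 8, 80, 160
N(V) = 160


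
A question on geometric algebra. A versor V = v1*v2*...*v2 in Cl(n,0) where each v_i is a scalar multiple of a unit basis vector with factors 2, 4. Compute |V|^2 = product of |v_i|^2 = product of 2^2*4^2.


Each vector v_i has |v_i|^2 = s_i^2
Squared scales: 2^2 = 4, 4^2 = 16
|V|^2 = 4 * 16
= 64


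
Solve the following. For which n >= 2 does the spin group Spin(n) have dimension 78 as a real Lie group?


dim Spin(n) = dim so(n) = n(n-1)/2.
Solve n(n-1)/2 = 78, i.e. n^2 - n - 156 = 0.
Discriminant = 1 + 8*78 = 625
n = (1 + sqrt(625))/2 = (1 + 25)/2 = 13


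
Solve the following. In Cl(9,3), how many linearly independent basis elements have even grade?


Even subalgebra dimension = 2^(n-1)
n = 9 + 3 = 12
2^(12 - 1) = 2^11 = 2048
Verification: sum of C(12,k) for even k = 1 + 66 + 495 + 924 + 495 + 66 + 1 = 2048
Result = 2048


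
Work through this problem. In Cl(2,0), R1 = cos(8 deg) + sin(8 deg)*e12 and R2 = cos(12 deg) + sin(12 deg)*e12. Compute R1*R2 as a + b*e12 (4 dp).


Same-plane rotors commute and their half-angles add:
R1*R2 = cos(a1 + a2) + sin(a1 + a2)*e12.
a1 + a2 = 8 + 12 = 20 deg
cos(20 deg) = 0.9397
sin(20 deg) = 0.3420
R1*R2 = 0.9397 + 0.3420*e12


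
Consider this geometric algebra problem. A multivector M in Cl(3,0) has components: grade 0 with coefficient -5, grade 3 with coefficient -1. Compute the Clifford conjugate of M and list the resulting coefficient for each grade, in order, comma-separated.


Clifford conjugate sign for grade k: (-1)^(k(k+1)/2)
Grade 0: (-1)^(0*1/2) = (-1)^0 = 1, coeff -5 -> -5
Grade 3: (-1)^(3*4/2) = (-1)^6 = 1, coeff -1 -> -1
Conjugated coefficients: -5, -1


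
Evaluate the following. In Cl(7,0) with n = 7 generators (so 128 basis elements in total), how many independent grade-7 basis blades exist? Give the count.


Number of grade-k basis blades in Cl(p,q) with n = p + q is C(n, k).
n = 7 + 0 = 7
C(7, 7) = 7! / (7! * 0!)
= 5040 / (5040 * 1)
= 1


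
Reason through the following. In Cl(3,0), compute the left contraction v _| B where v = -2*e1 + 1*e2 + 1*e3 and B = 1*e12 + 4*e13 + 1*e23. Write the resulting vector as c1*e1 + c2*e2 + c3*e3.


Left contraction v _| B = <vB>_1 (grade-1 part of the geometric product vB).
Using e1_|e12 = e2, e2_|e12 = -e1, e1_|e13 = e3, e3_|e13 = -e1, e2_|e23 = e3, e3_|e23 = -e2:
e1 coeff: -v2*b12 - v3*b13 = -(1)*(1) - (1)*(4) = -5
e2 coeff: v1*b12 - v3*b23 = (-2)*(1) - (1)*(1) = -3
e3 coeff: v1*b13 + v2*b23 = (-2)*(4) + (1)*(1) = -7
v _| B = -5*e1 - 3*e2 - 7*e3


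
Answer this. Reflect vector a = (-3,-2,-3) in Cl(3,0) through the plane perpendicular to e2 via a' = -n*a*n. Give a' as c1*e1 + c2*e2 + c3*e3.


Reflection formula: a' = -n*a*n, with n = e2 (unit vector, n^2 = 1).
For reflection through hyperplane perp to e2:
The component along e2 flips sign, others stay.
a = (-3, -2, -3)
a' = (-3, 2, -3)
a' = -3*e1 + 2*e2 - 3*e3


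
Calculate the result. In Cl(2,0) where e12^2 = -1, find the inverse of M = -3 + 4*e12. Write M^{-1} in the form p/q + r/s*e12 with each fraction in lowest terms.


M = -3 + 4*e12, where e12^2 = -1.
Since M commutes with its reverse ~M = a - b*e12, M * ~M = a^2 - b^2*e12^2 = a^2 + b^2.
So M^{-1} = ~M / (a^2 + b^2) = (a - b*e12)/(a^2 + b^2).
a^2 + b^2 = 9 + 16 = 25
Scalar part = -3/25 = -3/25
Bivector coeff = -4/25 = -4/25
M^{-1} = -3/25 - 4/25*e12


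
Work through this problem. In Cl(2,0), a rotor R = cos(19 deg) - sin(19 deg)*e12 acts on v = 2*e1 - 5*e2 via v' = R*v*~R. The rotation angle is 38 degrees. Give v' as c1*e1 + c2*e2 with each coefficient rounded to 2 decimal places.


Rotor R = cos(19deg) - sin(19deg)*e12
Rotation angle theta = 2 * 19 = 38 degrees
v' = R*v*~R rotates v by theta.
cos(38deg) = 0.7880, sin(38deg) = 0.6157
v'_1 = 2*cos(38deg) - (-5)*sin(38deg)
= 2*0.7880 - (-5)*0.6157
= 4.65
v'_2 = 2*sin(38deg) + (-5)*cos(38deg)
= 2*0.6157 + (-5)*0.7880
= -2.71
v' = 4.65*e1 - 2.71*e2


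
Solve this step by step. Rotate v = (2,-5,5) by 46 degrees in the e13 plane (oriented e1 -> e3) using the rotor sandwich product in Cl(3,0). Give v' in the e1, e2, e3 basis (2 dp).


Rotor R = cos(23deg) - sin(23deg)*e13
Rotation angle theta = 2 * 23 = 46 degrees in the e13 plane (e1 -> e3).
The component perpendicular to the plane (e2) is invariant: v'_2 = v2 = -5.00
cos(46deg) = 0.6947, sin(46deg) = 0.7193
v'_1 = v1*cos(theta) - v3*sin(theta) = 2*0.6947 - 5*0.7193 = -2.21
v'_3 = v1*sin(theta) + v3*cos(theta) = 2*0.7193 + 5*0.6947 = 4.91
v' = -2.21*e1 - 5.00*e2 + 4.91*e3


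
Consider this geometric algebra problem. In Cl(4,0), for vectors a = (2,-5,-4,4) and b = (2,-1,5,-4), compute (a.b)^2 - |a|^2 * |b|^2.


a . b = 2*2 + (-5)*(-1) + (-4)*5 + 4*(-4)
= 4 + 5 + (-20) + (-16) = -27
|a|^2 = 2^2 + (-5)^2 + (-4)^2 + 4^2 = 61
|b|^2 = 2^2 + (-1)^2 + 5^2 + (-4)^2 = 46
(a.b)^2 = (-27)^2 = 729
|a|^2 * |b|^2 = 61 * 46 = 2806
Result = 729 - 2806 = -2077


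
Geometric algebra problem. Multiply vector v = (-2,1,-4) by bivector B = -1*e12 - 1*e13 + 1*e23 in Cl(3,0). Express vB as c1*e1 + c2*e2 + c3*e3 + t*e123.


vB has grade-1 (vector) and grade-3 (trivector) parts: vB = (v _| B) + (v ^ B).
Vector part <vB>_1:
  e1: -v2*b12 - v3*b13 = -(1)*(-1) - (-4)*(-1) = -3
  e2: v1*b12 - v3*b23 = (-2)*(-1) - (-4)*(1) = 6
  e3: v1*b13 + v2*b23 = (-2)*(-1) + (1)*(1) = 3
Trivector part <vB>_3:
  e123: v1*b23 - v2*b13 + v3*b12 = (-2)*(1) - (1)*(-1) + (-4)*(-1) = 3
vB = -3*e1 + 6*e2 + 3*e3 + 3*e123


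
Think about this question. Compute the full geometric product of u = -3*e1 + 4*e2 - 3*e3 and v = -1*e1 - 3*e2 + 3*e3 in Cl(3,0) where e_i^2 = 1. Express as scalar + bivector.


In Cl(3,0): e_i^2 = 1, e_ie_j = -e_je_i for i != j.
Scalar part = u . v = (-3)*(-1) + 4*(-3) + (-3)*3
= 3 + (-12) + (-9) = -18
e12 coeff = (-3)*(-3) - 4*(-1) = 9 - (-4) = 13
e13 coeff = (-3)*3 - (-3)*(-1) = -9 - 3 = -12
e23 coeff = 4*3 - (-3)*(-3) = 12 - 9 = 3
uv = -18 + 13*e12 - 12*e13 + 3*e23


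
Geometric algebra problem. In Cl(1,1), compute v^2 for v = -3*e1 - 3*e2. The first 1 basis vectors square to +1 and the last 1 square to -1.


v^2 = sum of c_i^2 * e_i^2
Positive signature terms (e_i^2 = +1): (-3)^2 = 9
Negative signature terms (e_j^2 = -1): (-3)^2 = 9
v^2 = 9 - 9 = 0


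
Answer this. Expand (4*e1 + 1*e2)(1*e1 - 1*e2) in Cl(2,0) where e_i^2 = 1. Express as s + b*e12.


Expand: (4*e1 + 1*e2)(1*e1 - 1*e2)
= 4*1*e1e1 + 4*(-1)*e1e2 + 1*1*e2e1 + 1*(-1)*e2e2
Using e1^2 = e2^2 = 1, e2e1 = -e1e2:
Scalar part s = 4*1 + 1*(-1) = 4 + (-1) = 3
Bivector part b = 4*(-1) - 1*1 = -4 - 1 = -5
uv = 3 - 5*e12


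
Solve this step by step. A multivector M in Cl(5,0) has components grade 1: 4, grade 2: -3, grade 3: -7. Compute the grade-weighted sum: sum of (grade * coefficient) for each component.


Grade-weighted sum = sum of grade_k * coefficient_k
1*4 = 4
2*(-3) = -6
3*(-7) = -21
Total = 4 + (-6) + (-21) = -23


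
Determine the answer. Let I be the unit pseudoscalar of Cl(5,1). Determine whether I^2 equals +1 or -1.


The pseudoscalar I = e1...e_n (product of all n generators) of Cl(p,q) satisfies I^2 = (-1)^(q + n(n-1)/2).
p = 5, q = 1, n = p + q = 6
n(n-1)/2 = 6 * 5 / 2 = 15
Exponent = q + n(n-1)/2 = 1 + 15 = 16
I^2 = (-1)^16 = +1


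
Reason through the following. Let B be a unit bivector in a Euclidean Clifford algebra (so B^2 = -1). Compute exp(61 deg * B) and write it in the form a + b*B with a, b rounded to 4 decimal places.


For a unit bivector B with B^2 = -1, the exponential series gives
e^(theta*B) = cos(theta) + sin(theta)*B (the GA analogue of Euler's formula).
theta = 61 degrees = 1.064651 rad
cos(61 deg) = 0.4848
sin(61 deg) = 0.8746
exp(theta*B) = 0.4848 + 0.8746*B


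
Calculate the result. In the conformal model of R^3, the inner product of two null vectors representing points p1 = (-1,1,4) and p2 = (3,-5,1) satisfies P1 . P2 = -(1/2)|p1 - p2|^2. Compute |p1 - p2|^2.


p1 - p2 = (-4, 6, 3)
|p1 - p2|^2 = (-4)^2 + 6^2 + 3^2
= 16 + 36 + 9
= 61


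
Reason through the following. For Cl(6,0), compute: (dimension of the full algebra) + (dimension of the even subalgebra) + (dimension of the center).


n = 6 + 0 = 6
Total dim = 2^6 = 64
Even subalgebra dim = 2^5 = 32
n is even, so center dim = 1
Sum = 64 + 32 + 1 = 97


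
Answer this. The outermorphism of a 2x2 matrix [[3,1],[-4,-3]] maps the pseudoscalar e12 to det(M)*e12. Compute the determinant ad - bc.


The outermorphism of a linear map f sends e1^e2 to f(e1)^f(e2).
f(e1) = 3*e1 - 4*e2
f(e2) = 1*e1 - 3*e2
f(e1) ^ f(e2) = (3*e1 - 4*e2) ^ (1*e1 - 3*e2)
= 3*(-3)*e12 + (-4)*1*e21
= (-9 - (-4))*e12
= -5*e12
Coefficient = -5


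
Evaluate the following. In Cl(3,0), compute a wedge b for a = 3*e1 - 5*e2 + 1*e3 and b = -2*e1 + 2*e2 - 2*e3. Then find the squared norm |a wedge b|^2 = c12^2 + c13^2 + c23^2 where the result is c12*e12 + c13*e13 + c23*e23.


a wedge b = (a1*b2 - a2*b1)*e12 + (a1*b3 - a3*b1)*e13 + (a2*b3 - a3*b2)*e23
e12 coeff: 3*2 - (-5)*(-2) = 6 - 10 = -4
e13 coeff: 3*(-2) - 1*(-2) = -6 - (-2) = -4
e23 coeff: (-5)*(-2) - 1*2 = 10 - 2 = 8
|a wedge b|^2 = (-4)^2 + (-4)^2 + 8^2
= 16 + 16 + 64
= 96


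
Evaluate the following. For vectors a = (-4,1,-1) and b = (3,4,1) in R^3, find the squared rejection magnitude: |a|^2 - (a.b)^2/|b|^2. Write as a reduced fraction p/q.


|a|^2 = (-4)^2 + 1^2 + (-1)^2 = 18
|b|^2 = 3^2 + 4^2 + 1^2 = 26
a . b = (-4)*3 + 1*4 + (-1)*1 = -9
(a.b)^2 = (-9)^2 = 81
|rej|^2 = 18 - 81/26
= (468 - 81)/26
= 387/26
In lowest terms: 387/26


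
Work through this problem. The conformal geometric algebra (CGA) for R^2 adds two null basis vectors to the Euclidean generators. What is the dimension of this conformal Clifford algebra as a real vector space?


The conformal model of R^2 uses Cl(3,1): the 2 Euclidean generators plus two extra orthogonal generators e+ (e+^2 = +1) and e- (e-^2 = -1), from which the null vectors e0, einf are built.
Number of generators m = 2 + 2 = 4.
dim Cl(p,q) = 2^m = 2^4 = 16


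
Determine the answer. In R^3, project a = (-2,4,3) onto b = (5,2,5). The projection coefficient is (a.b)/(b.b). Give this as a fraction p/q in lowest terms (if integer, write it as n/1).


Projection coefficient = (a . b) / (b . b)
a . b = (-2)*5 + 4*2 + 3*5
= -10 + 8 + 15 = 13
b . b = 5^2 + 2^2 + 5^2
= 25 + 4 + 25 = 54
Coefficient = 13/54
In lowest terms: 13/54


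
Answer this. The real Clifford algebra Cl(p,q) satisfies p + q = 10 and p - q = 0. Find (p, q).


We need p + q = 10 and p - q = 0.
Adding: 2p = 10 + 0 = 10, so p = 5.
Then q = 10 - 5 = 5.
(p, q) = (5, 5)


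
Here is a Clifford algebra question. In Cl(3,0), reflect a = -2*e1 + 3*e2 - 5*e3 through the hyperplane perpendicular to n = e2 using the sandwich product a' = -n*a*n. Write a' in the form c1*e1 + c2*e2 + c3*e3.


Reflection formula: a' = -n*a*n, with n = e2 (unit vector, n^2 = 1).
For reflection through hyperplane perp to e2:
The component along e2 flips sign, others stay.
a = (-2, 3, -5)
a' = (-2, -3, -5)
a' = -2*e1 - 3*e2 - 5*e3


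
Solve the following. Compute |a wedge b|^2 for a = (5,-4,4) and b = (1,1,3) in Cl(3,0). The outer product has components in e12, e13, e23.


a wedge b = (a1*b2 - a2*b1)*e12 + (a1*b3 - a3*b1)*e13 + (a2*b3 - a3*b2)*e23
e12 coeff: 5*1 - (-4)*1 = 5 - (-4) = 9
e13 coeff: 5*3 - 4*1 = 15 - 4 = 11
e23 coeff: (-4)*3 - 4*1 = -12 - 4 = -16
|a wedge b|^2 = 9^2 + 11^2 + (-16)^2
= 81 + 121 + 256
= 458


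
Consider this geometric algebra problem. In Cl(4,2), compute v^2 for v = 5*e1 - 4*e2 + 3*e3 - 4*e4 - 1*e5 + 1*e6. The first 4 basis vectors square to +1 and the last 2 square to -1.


v^2 = sum of c_i^2 * e_i^2
Positive signature terms (e_i^2 = +1): 5^2 + (-4)^2 + 3^2 + (-4)^2 = 66
Negative signature terms (e_j^2 = -1): (-1)^2 + 1^2 = 2
v^2 = 66 - 2 = 64


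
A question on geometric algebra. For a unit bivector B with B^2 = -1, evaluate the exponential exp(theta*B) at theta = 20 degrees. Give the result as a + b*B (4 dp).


For a unit bivector B with B^2 = -1, the exponential series gives
e^(theta*B) = cos(theta) + sin(theta)*B (the GA analogue of Euler's formula).
theta = 20 degrees = 0.349066 rad
cos(20 deg) = 0.9397
sin(20 deg) = 0.3420
exp(theta*B) = 0.9397 + 0.3420*B


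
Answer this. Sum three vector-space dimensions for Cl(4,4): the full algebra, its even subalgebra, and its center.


n = 4 + 4 = 8
Total dim = 2^8 = 256
Even subalgebra dim = 2^7 = 128
n is even, so center dim = 1
Sum = 256 + 128 + 1 = 385


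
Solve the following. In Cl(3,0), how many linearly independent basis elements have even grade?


Even subalgebra dimension = 2^(n-1)
n = 3 + 0 = 3
2^(3 - 1) = 2^2 = 4
Verification: sum of C(3,k) for even k = 1 + 3 = 4
Result = 4


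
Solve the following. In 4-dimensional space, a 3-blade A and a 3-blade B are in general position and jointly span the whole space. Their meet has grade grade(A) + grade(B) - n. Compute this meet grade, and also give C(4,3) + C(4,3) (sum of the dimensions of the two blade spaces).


Meet grade = grade(A) + grade(B) - n
= 3 + 3 - 4 = 2
C(4,3) = 4
C(4,3) = 4
dim_A + dim_B = 4 + 4 = 8


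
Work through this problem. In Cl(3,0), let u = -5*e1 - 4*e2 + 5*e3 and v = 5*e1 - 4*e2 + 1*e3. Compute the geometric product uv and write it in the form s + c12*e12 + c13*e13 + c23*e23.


In Cl(3,0): e_i^2 = 1, e_ie_j = -e_je_i for i != j.
Scalar part = u . v = (-5)*5 + (-4)*(-4) + 5*1
= -25 + 16 + 5 = -4
e12 coeff = (-5)*(-4) - (-4)*5 = 20 - (-20) = 40
e13 coeff = (-5)*1 - 5*5 = -5 - 25 = -30
e23 coeff = (-4)*1 - 5*(-4) = -4 - (-20) = 16
uv = -4 + 40*e12 - 30*e13 + 16*e23


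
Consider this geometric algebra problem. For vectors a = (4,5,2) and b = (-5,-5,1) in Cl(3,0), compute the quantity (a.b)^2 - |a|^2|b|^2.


a . b = 4*(-5) + 5*(-5) + 2*1
= -20 + (-25) + 2 = -43
|a|^2 = 4^2 + 5^2 + 2^2 = 45
|b|^2 = (-5)^2 + (-5)^2 + 1^2 = 51
(a.b)^2 = (-43)^2 = 1849
|a|^2 * |b|^2 = 45 * 51 = 2295
Result = 1849 - 2295 = -446


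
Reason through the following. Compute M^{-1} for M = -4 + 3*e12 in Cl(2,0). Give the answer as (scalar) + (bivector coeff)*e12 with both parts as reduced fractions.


M = -4 + 3*e12, where e12^2 = -1.
Since M commutes with its reverse ~M = a - b*e12, M * ~M = a^2 - b^2*e12^2 = a^2 + b^2.
So M^{-1} = ~M / (a^2 + b^2) = (a - b*e12)/(a^2 + b^2).
a^2 + b^2 = 16 + 9 = 25
Scalar part = -4/25 = -4/25
Bivector coeff = -3/25 = -3/25
M^{-1} = -4/25 - 3/25*e12


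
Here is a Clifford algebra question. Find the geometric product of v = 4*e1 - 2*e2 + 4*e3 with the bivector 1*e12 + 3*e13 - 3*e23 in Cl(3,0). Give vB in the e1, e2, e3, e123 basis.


vB has grade-1 (vector) and grade-3 (trivector) parts: vB = (v _| B) + (v ^ B).
Vector part <vB>_1:
  e1: -v2*b12 - v3*b13 = -(-2)*(1) - (4)*(3) = -10
  e2: v1*b12 - v3*b23 = (4)*(1) - (4)*(-3) = 16
  e3: v1*b13 + v2*b23 = (4)*(3) + (-2)*(-3) = 18
Trivector part <vB>_3:
  e123: v1*b23 - v2*b13 + v3*b12 = (4)*(-3) - (-2)*(3) + (4)*(1) = -2
vB = -10*e1 + 16*e2 + 18*e3 - 2*e123


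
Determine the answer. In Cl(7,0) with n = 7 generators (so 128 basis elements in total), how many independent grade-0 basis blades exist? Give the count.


Number of grade-k basis blades in Cl(p,q) with n = p + q is C(n, k).
n = 7 + 0 = 7
C(7, 0) = 7! / (0! * 7!)
= 5040 / (1 * 5040)
= 1


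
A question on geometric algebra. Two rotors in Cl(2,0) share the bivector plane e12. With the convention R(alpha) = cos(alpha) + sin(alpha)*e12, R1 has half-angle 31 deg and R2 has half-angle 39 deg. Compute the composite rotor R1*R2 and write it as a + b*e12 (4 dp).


Same-plane rotors commute and their half-angles add:
R1*R2 = cos(a1 + a2) + sin(a1 + a2)*e12.
a1 + a2 = 31 + 39 = 70 deg
cos(70 deg) = 0.3420
sin(70 deg) = 0.9397
R1*R2 = 0.3420 + 0.9397*e12


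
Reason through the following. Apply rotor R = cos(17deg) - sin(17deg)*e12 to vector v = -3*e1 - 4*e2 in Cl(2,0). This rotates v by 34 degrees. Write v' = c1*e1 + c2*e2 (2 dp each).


Rotor R = cos(17deg) - sin(17deg)*e12
Rotation angle theta = 2 * 17 = 34 degrees
v' = R*v*~R rotates v by theta.
cos(34deg) = 0.8290, sin(34deg) = 0.5592
v'_1 = -3*cos(34deg) - (-4)*sin(34deg)
= -3*0.8290 - (-4)*0.5592
= -0.25
v'_2 = -3*sin(34deg) + (-4)*cos(34deg)
= -3*0.5592 + (-4)*0.8290
= -4.99
v' = -0.25*e1 - 4.99*e2


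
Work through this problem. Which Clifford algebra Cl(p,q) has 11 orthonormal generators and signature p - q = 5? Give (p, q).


We need p + q = 11 and p - q = 5.
Adding: 2p = 11 + 5 = 16, so p = 8.
Then q = 11 - 8 = 3.
(p, q) = (8, 3)


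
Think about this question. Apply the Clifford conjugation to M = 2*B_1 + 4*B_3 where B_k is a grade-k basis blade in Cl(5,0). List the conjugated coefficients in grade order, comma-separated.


Clifford conjugate sign for grade k: (-1)^(k(k+1)/2)
Grade 1: (-1)^(1*2/2) = (-1)^1 = -1, coeff 2 -> -2
Grade 3: (-1)^(3*4/2) = (-1)^6 = 1, coeff 4 -> 4
Conjugated coefficients: -2, 4


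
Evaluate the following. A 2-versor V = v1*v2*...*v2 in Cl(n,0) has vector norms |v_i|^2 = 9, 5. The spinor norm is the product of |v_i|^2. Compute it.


Spinor norm N(V) = |v1|^2 * |v2|^2 * ... * |v2|^2
= 9 * 5
Running product: 9, 45
N(V) = 45


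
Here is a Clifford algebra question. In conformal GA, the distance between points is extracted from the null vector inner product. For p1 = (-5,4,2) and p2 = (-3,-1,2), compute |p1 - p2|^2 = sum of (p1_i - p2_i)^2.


p1 - p2 = (-2, 5, 0)
|p1 - p2|^2 = (-2)^2 + 5^2 + 0^2
= 4 + 25 + 0
= 29


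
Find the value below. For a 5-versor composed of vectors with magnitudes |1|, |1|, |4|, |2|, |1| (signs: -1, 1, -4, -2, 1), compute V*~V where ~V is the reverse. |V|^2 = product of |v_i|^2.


Each vector v_i has |v_i|^2 = s_i^2
Squared scales: (-1)^2 = 1, 1^2 = 1, (-4)^2 = 16, (-2)^2 = 4, 1^2 = 1
|V|^2 = 1 * 1 * 16 * 4 * 1
= 64


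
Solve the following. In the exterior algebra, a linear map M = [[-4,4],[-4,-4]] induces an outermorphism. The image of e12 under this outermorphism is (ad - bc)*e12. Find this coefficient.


The outermorphism of a linear map f sends e1^e2 to f(e1)^f(e2).
f(e1) = -4*e1 - 4*e2
f(e2) = 4*e1 - 4*e2
f(e1) ^ f(e2) = (-4*e1 - 4*e2) ^ (4*e1 - 4*e2)
= (-4)*(-4)*e12 + (-4)*4*e21
= (16 - (-16))*e12
= 32*e12
Coefficient = 32


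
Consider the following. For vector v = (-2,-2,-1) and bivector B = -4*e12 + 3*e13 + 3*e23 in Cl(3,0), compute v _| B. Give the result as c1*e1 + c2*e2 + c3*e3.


Left contraction v _| B = <vB>_1 (grade-1 part of the geometric product vB).
Using e1_|e12 = e2, e2_|e12 = -e1, e1_|e13 = e3, e3_|e13 = -e1, e2_|e23 = e3, e3_|e23 = -e2:
e1 coeff: -v2*b12 - v3*b13 = -(-2)*(-4) - (-1)*(3) = -5
e2 coeff: v1*b12 - v3*b23 = (-2)*(-4) - (-1)*(3) = 11
e3 coeff: v1*b13 + v2*b23 = (-2)*(3) + (-2)*(3) = -12
v _| B = -5*e1 + 11*e2 - 12*e3


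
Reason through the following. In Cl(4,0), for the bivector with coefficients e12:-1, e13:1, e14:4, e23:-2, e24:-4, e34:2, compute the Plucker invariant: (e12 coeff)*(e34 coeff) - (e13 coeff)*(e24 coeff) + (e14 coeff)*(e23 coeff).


Plucker relation: af - be + cd
a*f = (-1)*2 = -2
b*e = 1*(-4) = -4
c*d = 4*(-2) = -8
af - be + cd = -2 - (-4) + (-8)
= -6


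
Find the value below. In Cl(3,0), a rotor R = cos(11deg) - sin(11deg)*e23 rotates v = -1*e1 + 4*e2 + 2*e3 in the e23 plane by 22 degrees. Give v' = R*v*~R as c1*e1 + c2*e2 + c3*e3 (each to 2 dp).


Rotor R = cos(11deg) - sin(11deg)*e23
Rotation angle theta = 2 * 11 = 22 degrees in the e23 plane (e2 -> e3).
The component perpendicular to the plane (e1) is invariant: v'_1 = v1 = -1.00
cos(22deg) = 0.9272, sin(22deg) = 0.3746
v'_2 = v2*cos(theta) - v3*sin(theta) = 4*0.9272 - 2*0.3746 = 2.96
v'_3 = v2*sin(theta) + v3*cos(theta) = 4*0.3746 + 2*0.9272 = 3.35
v' = -1.00*e1 + 2.96*e2 + 3.35*e3


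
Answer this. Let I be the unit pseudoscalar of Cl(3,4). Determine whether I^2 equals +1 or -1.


The pseudoscalar I = e1...e_n (product of all n generators) of Cl(p,q) satisfies I^2 = (-1)^(q + n(n-1)/2).
p = 3, q = 4, n = p + q = 7
n(n-1)/2 = 7 * 6 / 2 = 21
Exponent = q + n(n-1)/2 = 4 + 21 = 25
I^2 = (-1)^25 = -1


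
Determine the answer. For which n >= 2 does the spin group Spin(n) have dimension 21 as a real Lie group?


dim Spin(n) = dim so(n) = n(n-1)/2.
Solve n(n-1)/2 = 21, i.e. n^2 - n - 42 = 0.
Discriminant = 1 + 8*21 = 169
n = (1 + sqrt(169))/2 = (1 + 13)/2 = 7


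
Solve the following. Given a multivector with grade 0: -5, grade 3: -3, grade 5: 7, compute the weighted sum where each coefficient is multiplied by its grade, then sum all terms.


Grade-weighted sum = sum of grade_k * coefficient_k
0*(-5) = 0
3*(-3) = -9
5*7 = 35
Total = 0 + (-9) + 35 = 26


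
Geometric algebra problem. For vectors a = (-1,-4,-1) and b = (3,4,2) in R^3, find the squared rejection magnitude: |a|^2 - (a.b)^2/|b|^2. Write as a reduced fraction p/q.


|a|^2 = (-1)^2 + (-4)^2 + (-1)^2 = 18
|b|^2 = 3^2 + 4^2 + 2^2 = 29
a . b = (-1)*3 + (-4)*4 + (-1)*2 = -21
(a.b)^2 = (-21)^2 = 441
|rej|^2 = 18 - 441/29
= (522 - 441)/29
= 81/29
In lowest terms: 81/29


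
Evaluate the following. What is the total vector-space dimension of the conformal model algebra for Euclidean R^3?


The conformal model of R^3 uses Cl(4,1): the 3 Euclidean generators plus two extra orthogonal generators e+ (e+^2 = +1) and e- (e-^2 = -1), from which the null vectors e0, einf are built.
Number of generators m = 3 + 2 = 5.
dim Cl(p,q) = 2^m = 2^5 = 32


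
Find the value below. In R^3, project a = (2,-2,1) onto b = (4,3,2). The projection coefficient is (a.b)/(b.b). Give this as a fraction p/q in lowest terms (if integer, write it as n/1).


Projection coefficient = (a . b) / (b . b)
a . b = 2*4 + (-2)*3 + 1*2
= 8 + (-6) + 2 = 4
b . b = 4^2 + 3^2 + 2^2
= 16 + 9 + 4 = 29
Coefficient = 4/29
In lowest terms: 4/29


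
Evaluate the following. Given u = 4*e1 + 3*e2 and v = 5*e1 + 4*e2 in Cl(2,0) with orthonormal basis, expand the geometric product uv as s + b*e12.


Expand: (4*e1 + 3*e2)(5*e1 + 4*e2)
= 4*5*e1e1 + 4*4*e1e2 + 3*5*e2e1 + 3*4*e2e2
Using e1^2 = e2^2 = 1, e2e1 = -e1e2:
Scalar part s = 4*5 + 3*4 = 20 + 12 = 32
Bivector part b = 4*4 - 3*5 = 16 - 15 = 1
uv = 32 + 1*e12


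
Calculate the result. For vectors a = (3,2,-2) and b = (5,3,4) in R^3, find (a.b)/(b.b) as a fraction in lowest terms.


Projection coefficient = (a . b) / (b . b)
a . b = 3*5 + 2*3 + (-2)*4
= 15 + 6 + (-8) = 13
b . b = 5^2 + 3^2 + 4^2
= 25 + 9 + 16 = 50
Coefficient = 13/50
In lowest terms: 13/50


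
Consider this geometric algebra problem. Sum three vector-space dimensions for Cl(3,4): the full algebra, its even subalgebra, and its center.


n = 3 + 4 = 7
Total dim = 2^7 = 128
Even subalgebra dim = 2^6 = 64
n is odd, so center dim = 2
Sum = 128 + 64 + 2 = 194


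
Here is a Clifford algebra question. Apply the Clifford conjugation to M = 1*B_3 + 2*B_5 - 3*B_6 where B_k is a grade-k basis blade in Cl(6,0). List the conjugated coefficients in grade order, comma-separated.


Clifford conjugate sign for grade k: (-1)^(k(k+1)/2)
Grade 3: (-1)^(3*4/2) = (-1)^6 = 1, coeff 1 -> 1
Grade 5: (-1)^(5*6/2) = (-1)^15 = -1, coeff 2 -> -2
Grade 6: (-1)^(6*7/2) = (-1)^21 = -1, coeff -3 -> 3
Conjugated coefficients: 1, -2, 3


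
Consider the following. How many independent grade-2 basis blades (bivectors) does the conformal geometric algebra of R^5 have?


The conformal model of R^5 uses Cl(6,1) with m = 5 + 2 = 7 generators.
Number of grade-2 blades = C(m, 2) = C(7, 2)
= 7*6/2 = 21


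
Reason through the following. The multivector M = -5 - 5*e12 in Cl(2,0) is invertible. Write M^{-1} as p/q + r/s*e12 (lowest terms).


M = -5 - 5*e12, where e12^2 = -1.
Since M commutes with its reverse ~M = a - b*e12, M * ~M = a^2 - b^2*e12^2 = a^2 + b^2.
So M^{-1} = ~M / (a^2 + b^2) = (a - b*e12)/(a^2 + b^2).
a^2 + b^2 = 25 + 25 = 50
Scalar part = -5/50 = -1/10
Bivector coeff = 5/50 = 1/10
M^{-1} = -1/10 + 1/10*e12


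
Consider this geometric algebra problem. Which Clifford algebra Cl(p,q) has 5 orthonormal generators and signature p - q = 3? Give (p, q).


We need p + q = 5 and p - q = 3.
Adding: 2p = 5 + 3 = 8, so p = 4.
Then q = 5 - 4 = 1.
(p, q) = (4, 1)


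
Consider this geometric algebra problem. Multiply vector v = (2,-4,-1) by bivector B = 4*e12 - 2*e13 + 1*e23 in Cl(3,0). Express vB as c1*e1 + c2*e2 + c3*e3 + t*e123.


vB has grade-1 (vector) and grade-3 (trivector) parts: vB = (v _| B) + (v ^ B).
Vector part <vB>_1:
  e1: -v2*b12 - v3*b13 = -(-4)*(4) - (-1)*(-2) = 14
  e2: v1*b12 - v3*b23 = (2)*(4) - (-1)*(1) = 9
  e3: v1*b13 + v2*b23 = (2)*(-2) + (-4)*(1) = -8
Trivector part <vB>_3:
  e123: v1*b23 - v2*b13 + v3*b12 = (2)*(1) - (-4)*(-2) + (-1)*(4) = -10
vB = 14*e1 + 9*e2 - 8*e3 - 10*e123


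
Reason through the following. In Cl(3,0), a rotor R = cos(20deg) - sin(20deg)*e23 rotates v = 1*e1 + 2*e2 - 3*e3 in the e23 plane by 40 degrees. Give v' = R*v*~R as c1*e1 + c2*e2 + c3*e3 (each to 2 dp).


Rotor R = cos(20deg) - sin(20deg)*e23
Rotation angle theta = 2 * 20 = 40 degrees in the e23 plane (e2 -> e3).
The component perpendicular to the plane (e1) is invariant: v'_1 = v1 = 1.00
cos(40deg) = 0.7660, sin(40deg) = 0.6428
v'_2 = v2*cos(theta) - v3*sin(theta) = 2*0.7660 - (-3)*0.6428 = 3.46
v'_3 = v2*sin(theta) + v3*cos(theta) = 2*0.6428 + (-3)*0.7660 = -1.01
v' = 1.00*e1 + 3.46*e2 - 1.01*e3


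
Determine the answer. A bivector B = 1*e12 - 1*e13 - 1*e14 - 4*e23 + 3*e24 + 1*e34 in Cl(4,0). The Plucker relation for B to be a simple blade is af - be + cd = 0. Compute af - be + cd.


Plucker relation: af - be + cd
a*f = 1*1 = 1
b*e = (-1)*3 = -3
c*d = (-1)*(-4) = 4
af - be + cd = 1 - (-3) + 4
= 8


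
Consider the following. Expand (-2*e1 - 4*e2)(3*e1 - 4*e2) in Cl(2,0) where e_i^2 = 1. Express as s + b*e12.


Expand: (-2*e1 - 4*e2)(3*e1 - 4*e2)
= (-2)*3*e1e1 + (-2)*(-4)*e1e2 + (-4)*3*e2e1 + (-4)*(-4)*e2e2
Using e1^2 = e2^2 = 1, e2e1 = -e1e2:
Scalar part s = (-2)*3 + (-4)*(-4) = -6 + 16 = 10
Bivector part b = (-2)*(-4) - (-4)*3 = 8 - (-12) = 20
uv = 10 + 20*e12


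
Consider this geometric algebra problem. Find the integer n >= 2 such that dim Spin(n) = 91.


dim Spin(n) = dim so(n) = n(n-1)/2.
Solve n(n-1)/2 = 91, i.e. n^2 - n - 182 = 0.
Discriminant = 1 + 8*91 = 729
n = (1 + sqrt(729))/2 = (1 + 27)/2 = 14


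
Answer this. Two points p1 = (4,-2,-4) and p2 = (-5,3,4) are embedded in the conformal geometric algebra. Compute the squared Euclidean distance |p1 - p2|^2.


p1 - p2 = (9, -5, -8)
|p1 - p2|^2 = 9^2 + (-5)^2 + (-8)^2
= 81 + 25 + 64
= 170


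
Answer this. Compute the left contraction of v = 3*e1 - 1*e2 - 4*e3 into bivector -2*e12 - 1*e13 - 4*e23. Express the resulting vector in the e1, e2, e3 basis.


Left contraction v _| B = <vB>_1 (grade-1 part of the geometric product vB).
Using e1_|e12 = e2, e2_|e12 = -e1, e1_|e13 = e3, e3_|e13 = -e1, e2_|e23 = e3, e3_|e23 = -e2:
e1 coeff: -v2*b12 - v3*b13 = -(-1)*(-2) - (-4)*(-1) = -6
e2 coeff: v1*b12 - v3*b23 = (3)*(-2) - (-4)*(-4) = -22
e3 coeff: v1*b13 + v2*b23 = (3)*(-1) + (-1)*(-4) = 1
v _| B = -6*e1 - 22*e2 + 1*e3


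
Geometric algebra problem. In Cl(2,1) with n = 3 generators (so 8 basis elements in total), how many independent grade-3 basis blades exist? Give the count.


Number of grade-k basis blades in Cl(p,q) with n = p + q is C(n, k).
n = 2 + 1 = 3
C(3, 3) = 3! / (3! * 0!)
= 6 / (6 * 1)
= 1


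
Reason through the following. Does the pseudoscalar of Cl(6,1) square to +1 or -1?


The pseudoscalar I = e1...e_n (product of all n generators) of Cl(p,q) satisfies I^2 = (-1)^(q + n(n-1)/2).
p = 6, q = 1, n = p + q = 7
n(n-1)/2 = 7 * 6 / 2 = 21
Exponent = q + n(n-1)/2 = 1 + 21 = 22
I^2 = (-1)^22 = +1


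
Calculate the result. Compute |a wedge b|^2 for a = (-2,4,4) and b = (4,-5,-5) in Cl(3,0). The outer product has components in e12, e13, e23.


a wedge b = (a1*b2 - a2*b1)*e12 + (a1*b3 - a3*b1)*e13 + (a2*b3 - a3*b2)*e23
e12 coeff: (-2)*(-5) - 4*4 = 10 - 16 = -6
e13 coeff: (-2)*(-5) - 4*4 = 10 - 16 = -6
e23 coeff: 4*(-5) - 4*(-5) = -20 - (-20) = 0
|a wedge b|^2 = (-6)^2 + (-6)^2 + 0^2
= 36 + 36 + 0
= 72


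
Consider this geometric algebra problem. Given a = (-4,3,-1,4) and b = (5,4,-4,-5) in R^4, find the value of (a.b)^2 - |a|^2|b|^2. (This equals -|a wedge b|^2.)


a . b = (-4)*5 + 3*4 + (-1)*(-4) + 4*(-5)
= -20 + 12 + 4 + (-20) = -24
|a|^2 = (-4)^2 + 3^2 + (-1)^2 + 4^2 = 42
|b|^2 = 5^2 + 4^2 + (-4)^2 + (-5)^2 = 82
(a.b)^2 = (-24)^2 = 576
|a|^2 * |b|^2 = 42 * 82 = 3444
Result = 576 - 3444 = -2868


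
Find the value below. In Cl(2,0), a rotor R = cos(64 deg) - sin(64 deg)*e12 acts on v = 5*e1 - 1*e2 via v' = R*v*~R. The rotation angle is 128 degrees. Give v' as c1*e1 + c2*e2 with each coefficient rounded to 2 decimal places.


Rotor R = cos(64deg) - sin(64deg)*e12
Rotation angle theta = 2 * 64 = 128 degrees
v' = R*v*~R rotates v by theta.
cos(128deg) = -0.6157, sin(128deg) = 0.7880
v'_1 = 5*cos(128deg) - (-1)*sin(128deg)
= 5*(-0.6157) - (-1)*0.7880
= -2.29
v'_2 = 5*sin(128deg) + (-1)*cos(128deg)
= 5*0.7880 + (-1)*(-0.6157)
= 4.56
v' = -2.29*e1 + 4.56*e2


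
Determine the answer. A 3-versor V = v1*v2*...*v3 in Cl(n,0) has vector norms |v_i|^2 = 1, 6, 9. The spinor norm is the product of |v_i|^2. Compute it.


Spinor norm N(V) = |v1|^2 * |v2|^2 * ... * |v3|^2
= 1 * 6 * 9
Running product: 1, 6, 54
N(V) = 54


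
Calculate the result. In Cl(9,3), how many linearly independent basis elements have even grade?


Even subalgebra dimension = 2^(n-1)
n = 9 + 3 = 12
2^(12 - 1) = 2^11 = 2048
Verification: sum of C(12,k) for even k = 1 + 66 + 495 + 924 + 495 + 66 + 1 = 2048
Result = 2048


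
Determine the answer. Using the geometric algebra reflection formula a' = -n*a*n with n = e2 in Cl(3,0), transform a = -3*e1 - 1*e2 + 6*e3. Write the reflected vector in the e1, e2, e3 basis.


Reflection formula: a' = -n*a*n, with n = e2 (unit vector, n^2 = 1).
For reflection through hyperplane perp to e2:
The component along e2 flips sign, others stay.
a = (-3, -1, 6)
a' = (-3, 1, 6)
a' = -3*e1 + 1*e2 + 6*e3


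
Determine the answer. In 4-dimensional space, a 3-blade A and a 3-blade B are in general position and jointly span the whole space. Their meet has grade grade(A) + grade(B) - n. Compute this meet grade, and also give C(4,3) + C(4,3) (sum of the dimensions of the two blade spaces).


Meet grade = grade(A) + grade(B) - n
= 3 + 3 - 4 = 2
C(4,3) = 4
C(4,3) = 4
dim_A + dim_B = 4 + 4 = 8


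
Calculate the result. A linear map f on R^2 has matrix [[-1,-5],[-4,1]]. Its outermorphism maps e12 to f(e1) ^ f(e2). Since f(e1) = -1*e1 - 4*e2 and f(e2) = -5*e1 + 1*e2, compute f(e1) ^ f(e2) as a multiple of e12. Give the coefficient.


The outermorphism of a linear map f sends e1^e2 to f(e1)^f(e2).
f(e1) = -1*e1 - 4*e2
f(e2) = -5*e1 + 1*e2
f(e1) ^ f(e2) = (-1*e1 - 4*e2) ^ (-5*e1 + 1*e2)
= (-1)*1*e12 + (-4)*(-5)*e21
= (-1 - 20)*e12
= -21*e12
Coefficient = -21


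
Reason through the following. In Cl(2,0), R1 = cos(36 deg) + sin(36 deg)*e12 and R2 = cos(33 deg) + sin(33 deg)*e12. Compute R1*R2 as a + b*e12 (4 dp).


Same-plane rotors commute and their half-angles add:
R1*R2 = cos(a1 + a2) + sin(a1 + a2)*e12.
a1 + a2 = 36 + 33 = 69 deg
cos(69 deg) = 0.3584
sin(69 deg) = 0.9336
R1*R2 = 0.3584 + 0.9336*e12


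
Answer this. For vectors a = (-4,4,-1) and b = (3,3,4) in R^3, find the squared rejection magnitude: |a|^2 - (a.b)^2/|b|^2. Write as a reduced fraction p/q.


|a|^2 = (-4)^2 + 4^2 + (-1)^2 = 33
|b|^2 = 3^2 + 3^2 + 4^2 = 34
a . b = (-4)*3 + 4*3 + (-1)*4 = -4
(a.b)^2 = (-4)^2 = 16
|rej|^2 = 33 - 16/34
= (1122 - 16)/34
= 1106/34
In lowest terms: 553/17


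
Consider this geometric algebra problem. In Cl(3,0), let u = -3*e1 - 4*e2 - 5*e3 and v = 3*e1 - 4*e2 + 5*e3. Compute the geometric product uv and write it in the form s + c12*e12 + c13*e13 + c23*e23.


In Cl(3,0): e_i^2 = 1, e_ie_j = -e_je_i for i != j.
Scalar part = u . v = (-3)*3 + (-4)*(-4) + (-5)*5
= -9 + 16 + (-25) = -18
e12 coeff = (-3)*(-4) - (-4)*3 = 12 - (-12) = 24
e13 coeff = (-3)*5 - (-5)*3 = -15 - (-15) = 0
e23 coeff = (-4)*5 - (-5)*(-4) = -20 - 20 = -40
uv = -18 + 24*e12 + 0*e13 - 40*e23


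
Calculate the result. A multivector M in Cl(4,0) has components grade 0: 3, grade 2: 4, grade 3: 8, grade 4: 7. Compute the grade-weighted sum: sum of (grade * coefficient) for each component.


Grade-weighted sum = sum of grade_k * coefficient_k
0*3 = 0
2*4 = 8
3*8 = 24
4*7 = 28
Total = 0 + 8 + 24 + 28 = 60


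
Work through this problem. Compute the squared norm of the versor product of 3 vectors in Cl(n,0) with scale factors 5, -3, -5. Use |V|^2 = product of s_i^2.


Each vector v_i has |v_i|^2 = s_i^2
Squared scales: 5^2 = 25, (-3)^2 = 9, (-5)^2 = 25
|V|^2 = 25 * 9 * 25
= 5625


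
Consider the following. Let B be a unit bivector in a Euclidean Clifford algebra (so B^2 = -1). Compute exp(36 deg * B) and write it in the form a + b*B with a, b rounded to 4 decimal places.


For a unit bivector B with B^2 = -1, the exponential series gives
e^(theta*B) = cos(theta) + sin(theta)*B (the GA analogue of Euler's formula).
theta = 36 degrees = 0.628319 rad
cos(36 deg) = 0.8090
sin(36 deg) = 0.5878
exp(theta*B) = 0.8090 + 0.5878*B


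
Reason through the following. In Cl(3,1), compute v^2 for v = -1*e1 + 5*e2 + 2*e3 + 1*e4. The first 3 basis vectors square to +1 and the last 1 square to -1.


v^2 = sum of c_i^2 * e_i^2
Positive signature terms (e_i^2 = +1): (-1)^2 + 5^2 + 2^2 = 30
Negative signature terms (e_j^2 = -1): 1^2 = 1
v^2 = 30 - 1 = 29


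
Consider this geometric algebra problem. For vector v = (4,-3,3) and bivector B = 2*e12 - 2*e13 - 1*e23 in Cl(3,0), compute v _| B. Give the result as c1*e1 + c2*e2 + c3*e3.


Left contraction v _| B = <vB>_1 (grade-1 part of the geometric product vB).
Using e1_|e12 = e2, e2_|e12 = -e1, e1_|e13 = e3, e3_|e13 = -e1, e2_|e23 = e3, e3_|e23 = -e2:
e1 coeff: -v2*b12 - v3*b13 = -(-3)*(2) - (3)*(-2) = 12
e2 coeff: v1*b12 - v3*b23 = (4)*(2) - (3)*(-1) = 11
e3 coeff: v1*b13 + v2*b23 = (4)*(-2) + (-3)*(-1) = -5
v _| B = 12*e1 + 11*e2 - 5*e3


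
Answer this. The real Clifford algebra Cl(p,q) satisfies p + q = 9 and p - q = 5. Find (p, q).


We need p + q = 9 and p - q = 5.
Adding: 2p = 9 + 5 = 14, so p = 7.
Then q = 9 - 7 = 2.
(p, q) = (7, 2)


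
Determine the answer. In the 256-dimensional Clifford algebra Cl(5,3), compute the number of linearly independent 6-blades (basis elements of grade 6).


Number of grade-k basis blades in Cl(p,q) with n = p + q is C(n, k).
n = 5 + 3 = 8
C(8, 6) = 8! / (6! * 2!)
= 40320 / (720 * 2)
= 28


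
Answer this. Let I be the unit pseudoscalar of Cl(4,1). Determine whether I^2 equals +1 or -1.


The pseudoscalar I = e1...e_n (product of all n generators) of Cl(p,q) satisfies I^2 = (-1)^(q + n(n-1)/2).
p = 4, q = 1, n = p + q = 5
n(n-1)/2 = 5 * 4 / 2 = 10
Exponent = q + n(n-1)/2 = 1 + 10 = 11
I^2 = (-1)^11 = -1


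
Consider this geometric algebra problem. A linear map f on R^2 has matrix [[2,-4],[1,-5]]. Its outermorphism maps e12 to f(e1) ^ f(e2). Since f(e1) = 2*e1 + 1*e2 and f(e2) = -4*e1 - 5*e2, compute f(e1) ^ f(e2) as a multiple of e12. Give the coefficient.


The outermorphism of a linear map f sends e1^e2 to f(e1)^f(e2).
f(e1) = 2*e1 + 1*e2
f(e2) = -4*e1 - 5*e2
f(e1) ^ f(e2) = (2*e1 + 1*e2) ^ (-4*e1 - 5*e2)
= 2*(-5)*e12 + 1*(-4)*e21
= (-10 - (-4))*e12
= -6*e12
Coefficient = -6


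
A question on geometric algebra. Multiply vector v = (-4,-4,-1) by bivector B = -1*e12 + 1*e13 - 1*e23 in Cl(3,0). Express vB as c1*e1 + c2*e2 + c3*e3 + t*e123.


vB has grade-1 (vector) and grade-3 (trivector) parts: vB = (v _| B) + (v ^ B).
Vector part <vB>_1:
  e1: -v2*b12 - v3*b13 = -(-4)*(-1) - (-1)*(1) = -3
  e2: v1*b12 - v3*b23 = (-4)*(-1) - (-1)*(-1) = 3
  e3: v1*b13 + v2*b23 = (-4)*(1) + (-4)*(-1) = 0
Trivector part <vB>_3:
  e123: v1*b23 - v2*b13 + v3*b12 = (-4)*(-1) - (-4)*(1) + (-1)*(-1) = 9
vB = -3*e1 + 3*e2 + 0*e3 + 9*e123


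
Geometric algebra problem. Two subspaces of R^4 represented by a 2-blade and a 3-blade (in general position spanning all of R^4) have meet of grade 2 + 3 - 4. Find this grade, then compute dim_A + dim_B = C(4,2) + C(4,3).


Meet grade = grade(A) + grade(B) - n
= 2 + 3 - 4 = 1
C(4,2) = 6
C(4,3) = 4
dim_A + dim_B = 6 + 4 = 10


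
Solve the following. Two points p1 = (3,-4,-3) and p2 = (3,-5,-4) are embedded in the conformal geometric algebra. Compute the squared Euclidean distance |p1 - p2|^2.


p1 - p2 = (0, 1, 1)
|p1 - p2|^2 = 0^2 + 1^2 + 1^2
= 0 + 1 + 1
= 2


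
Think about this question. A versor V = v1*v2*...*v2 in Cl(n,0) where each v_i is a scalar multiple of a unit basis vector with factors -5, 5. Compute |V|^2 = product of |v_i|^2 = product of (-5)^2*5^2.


Each vector v_i has |v_i|^2 = s_i^2
Squared scales: (-5)^2 = 25, 5^2 = 25
|V|^2 = 25 * 25
= 625
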